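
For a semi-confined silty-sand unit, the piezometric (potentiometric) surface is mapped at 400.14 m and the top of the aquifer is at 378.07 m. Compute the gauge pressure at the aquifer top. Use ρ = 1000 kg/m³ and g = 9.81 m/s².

P ≈ 217 kPa

Pressure head at the aquifer top: ψ = h − z = 400.14 − 378.07 = 22.07 m.
P = ρgψ = 1000 × 9.81 × 22.07 = 216507 Pa ≈ 217 kPa.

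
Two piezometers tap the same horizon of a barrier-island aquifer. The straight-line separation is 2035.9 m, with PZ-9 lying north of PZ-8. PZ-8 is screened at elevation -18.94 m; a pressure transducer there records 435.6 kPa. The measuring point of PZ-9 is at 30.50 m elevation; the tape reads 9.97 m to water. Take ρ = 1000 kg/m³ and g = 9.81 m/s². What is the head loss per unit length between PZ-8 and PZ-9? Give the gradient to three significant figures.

i ≈ 0.00242 m/m

Pressure head at PZ-8: ψ = P/(ρg) = 435.6×1000 / (1000 × 9.81) = 44.40 m.
Total head at PZ-8: h = z + ψ = -18.94 + 44.40 = 25.46 m.
Total head at PZ-9: h = 30.50 − 9.97 = 20.53 m.
Head difference: h(PZ-8) − h(PZ-9) = 25.46 − 20.53 = 4.93 m.
Hydraulic gradient: i = |Δh| / L = 4.93 / 2035.9 = 0.00242.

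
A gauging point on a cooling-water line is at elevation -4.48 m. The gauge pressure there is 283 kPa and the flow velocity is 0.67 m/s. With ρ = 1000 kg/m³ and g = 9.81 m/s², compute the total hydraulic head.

Pressure head ψ = P/(ρg) = 283×1000 / (1000 × 9.81) = 28.85 m.
Velocity head = v²/(2g) = 0.67² / (2 × 9.81) = 0.023 m.
h = z + ψ + v²/(2g) = -4.48 + 28.85 + 0.023 = 24.39 m.

h ≈ 24.39 m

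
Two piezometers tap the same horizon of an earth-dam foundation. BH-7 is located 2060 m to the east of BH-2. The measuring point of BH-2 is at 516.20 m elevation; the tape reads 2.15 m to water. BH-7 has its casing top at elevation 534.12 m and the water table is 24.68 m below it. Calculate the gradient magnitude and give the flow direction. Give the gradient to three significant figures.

Total head at BH-2: h = 516.20 − 2.15 = 514.05 m.
Total head at BH-7: h = 534.12 − 24.68 = 509.44 m.
Head difference: h(BH-2) − h(BH-7) = 514.05 − 509.44 = 4.61 m.
Hydraulic gradient: i = |Δh| / L = 4.61 / 2060 = 0.00224.
Flow is from higher to lower head: from BH-2 toward BH-7, i.e. toward the east.

i ≈ 0.00224; groundwater flows toward the east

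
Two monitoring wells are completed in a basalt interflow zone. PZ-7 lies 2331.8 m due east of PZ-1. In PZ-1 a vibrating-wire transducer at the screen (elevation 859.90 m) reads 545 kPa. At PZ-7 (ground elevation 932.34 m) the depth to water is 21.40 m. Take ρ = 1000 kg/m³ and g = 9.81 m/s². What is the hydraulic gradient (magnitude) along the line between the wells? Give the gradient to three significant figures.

Pressure head at PZ-1: ψ = P/(ρg) = 545×1000 / (1000 × 9.81) = 55.56 m.
Total head at PZ-1: h = z + ψ = 859.90 + 55.56 = 915.46 m.
Total head at PZ-7: h = 932.34 − 21.40 = 910.94 m.
Head difference: h(PZ-1) − h(PZ-7) = 915.46 − 910.94 = 4.52 m.
Hydraulic gradient: i = |Δh| / L = 4.52 / 2331.8 = 0.00194.

i ≈ 0.00194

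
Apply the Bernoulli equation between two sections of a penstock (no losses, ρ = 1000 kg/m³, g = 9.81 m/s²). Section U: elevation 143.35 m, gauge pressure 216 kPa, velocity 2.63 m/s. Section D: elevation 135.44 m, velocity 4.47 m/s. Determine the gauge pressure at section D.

P₂ ≈ 287 kPa

Pressure head at U: ψ₁ = P₁/(ρg) = 216×1000 / (1000 × 9.81) = 22.02 m.
Velocity heads: v₁²/2g = 2.63²/19.62 = 0.353 m; v₂²/2g = 4.47²/19.62 = 1.018 m.
Total head H = z₁ + ψ₁ + v₁²/2g = 143.35 + 22.02 + 0.353 = 165.72 m.
ψ₂ = H − z₂ − v₂²/2g = 165.72 − 135.44 − 1.018 = 29.26 m.
P₂ = ρgψ₂ = 1000 × 9.81 × 29.26 ≈ 287 kPa.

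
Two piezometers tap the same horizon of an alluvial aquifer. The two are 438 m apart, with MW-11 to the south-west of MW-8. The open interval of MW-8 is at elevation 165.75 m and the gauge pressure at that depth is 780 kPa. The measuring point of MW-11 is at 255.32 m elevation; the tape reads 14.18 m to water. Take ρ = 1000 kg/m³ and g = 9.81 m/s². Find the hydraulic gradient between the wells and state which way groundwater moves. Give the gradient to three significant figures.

i ≈ 0.00941; groundwater flows toward the south-west

Pressure head at MW-8: ψ = P/(ρg) = 780×1000 / (1000 × 9.81) = 79.51 m.
Total head at MW-8: h = z + ψ = 165.75 + 79.51 = 245.26 m.
Total head at MW-11: h = 255.32 − 14.18 = 241.14 m.
Head difference: h(MW-8) − h(MW-11) = 245.26 − 241.14 = 4.12 m.
Hydraulic gradient: i = |Δh| / L = 4.12 / 438 = 0.00941.
Flow is from higher to lower head: from MW-8 toward MW-11, i.e. toward the south-west.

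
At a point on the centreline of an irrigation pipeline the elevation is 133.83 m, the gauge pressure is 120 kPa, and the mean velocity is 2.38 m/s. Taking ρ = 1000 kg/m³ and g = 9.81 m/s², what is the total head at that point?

Pressure head ψ = P/(ρg) = 120×1000 / (1000 × 9.81) = 12.23 m.
Velocity head = v²/(2g) = 2.38² / (2 × 9.81) = 0.289 m.
h = z + ψ + v²/(2g) = 133.83 + 12.23 + 0.289 = 146.35 m.

h ≈ 146.35 m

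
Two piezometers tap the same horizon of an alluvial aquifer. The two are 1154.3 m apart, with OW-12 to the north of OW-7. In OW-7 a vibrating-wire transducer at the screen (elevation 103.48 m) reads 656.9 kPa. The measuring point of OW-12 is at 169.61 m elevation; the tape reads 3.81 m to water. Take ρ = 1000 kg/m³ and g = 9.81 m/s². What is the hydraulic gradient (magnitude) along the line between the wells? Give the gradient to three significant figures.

i ≈ 0.00402

Pressure head at OW-7: ψ = P/(ρg) = 656.9×1000 / (1000 × 9.81) = 66.96 m.
Total head at OW-7: h = z + ψ = 103.48 + 66.96 = 170.44 m.
Total head at OW-12: h = 169.61 − 3.81 = 165.80 m.
Head difference: h(OW-7) − h(OW-12) = 170.44 − 165.80 = 4.64 m.
Hydraulic gradient: i = |Δh| / L = 4.64 / 1154.3 = 0.00402.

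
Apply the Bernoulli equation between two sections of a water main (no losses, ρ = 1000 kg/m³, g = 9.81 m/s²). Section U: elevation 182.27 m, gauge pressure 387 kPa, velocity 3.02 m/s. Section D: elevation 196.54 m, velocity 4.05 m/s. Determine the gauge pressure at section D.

Pressure head at U: ψ₁ = P₁/(ρg) = 387×1000 / (1000 × 9.81) = 39.45 m.
Velocity heads: v₁²/2g = 3.02²/19.62 = 0.465 m; v₂²/2g = 4.05²/19.62 = 0.836 m.
Total head H = z₁ + ψ₁ + v₁²/2g = 182.27 + 39.45 + 0.465 = 222.19 m.
ψ₂ = H − z₂ − v₂²/2g = 222.19 − 196.54 − 0.836 = 24.81 m.
P₂ = ρgψ₂ = 1000 × 9.81 × 24.81 ≈ 243 kPa.

P₂ ≈ 243 kPa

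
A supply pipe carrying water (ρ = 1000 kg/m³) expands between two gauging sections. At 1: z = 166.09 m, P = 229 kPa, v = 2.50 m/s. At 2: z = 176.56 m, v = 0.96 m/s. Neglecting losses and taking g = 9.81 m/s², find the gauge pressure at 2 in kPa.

P₂ ≈ 129 kPa

Pressure head at 1: ψ₁ = P₁/(ρg) = 229×1000 / (1000 × 9.81) = 23.34 m.
Velocity heads: v₁²/2g = 2.50²/19.62 = 0.319 m; v₂²/2g = 0.96²/19.62 = 0.047 m.
Total head H = z₁ + ψ₁ + v₁²/2g = 166.09 + 23.34 + 0.319 = 189.75 m.
ψ₂ = H − z₂ − v₂²/2g = 189.75 − 176.56 − 0.047 = 13.14 m.
P₂ = ρgψ₂ = 1000 × 9.81 × 13.14 ≈ 129 kPa.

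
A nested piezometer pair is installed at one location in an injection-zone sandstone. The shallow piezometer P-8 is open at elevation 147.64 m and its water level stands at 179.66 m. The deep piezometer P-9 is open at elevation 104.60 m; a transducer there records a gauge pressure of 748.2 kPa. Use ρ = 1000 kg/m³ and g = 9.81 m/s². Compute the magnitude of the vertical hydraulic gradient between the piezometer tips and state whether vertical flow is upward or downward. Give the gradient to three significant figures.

|i_v| ≈ 0.0281; vertical flow is upward

Total head at P-8: h = 179.66 m (water level in the standpipe).
Pressure head at P-9: ψ = P/(ρg) = 748.2×1000 / (1000 × 9.81) = 76.27 m.
Total head at P-9: h = z + ψ = 104.60 + 76.27 = 180.87 m.
Δh = h(P-8) − h(P-9) = 179.66 − 180.87 = -1.21 m.
Vertical separation Δz = 147.64 − 104.60 = 43.04 m.
|i_v| = |Δh| / Δz = 1.21 / 43.04 = 0.0281.
Head is higher in the deep piezometer, so vertical flow is upward (discharge condition).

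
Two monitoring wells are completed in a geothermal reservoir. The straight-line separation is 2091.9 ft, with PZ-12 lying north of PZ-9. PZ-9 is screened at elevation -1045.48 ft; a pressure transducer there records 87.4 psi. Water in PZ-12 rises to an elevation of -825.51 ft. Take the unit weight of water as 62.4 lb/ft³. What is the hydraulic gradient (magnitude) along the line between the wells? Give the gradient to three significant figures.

Pressure head at PZ-9: ψ = 144·P/γ = 144 × 87.4 / 62.4 = 201.69 ft.
Total head at PZ-9: h = z + ψ = -1045.48 + 201.69 = -843.79 ft.
Total head at PZ-12: h = -825.51 ft (water level in the piezometer is the total head).
Head difference: h(PZ-9) − h(PZ-12) = -843.79 − (-825.51) = -18.28 ft.
Hydraulic gradient: i = |Δh| / L = 18.28 / 2091.9 = 0.00874.

i ≈ 0.00874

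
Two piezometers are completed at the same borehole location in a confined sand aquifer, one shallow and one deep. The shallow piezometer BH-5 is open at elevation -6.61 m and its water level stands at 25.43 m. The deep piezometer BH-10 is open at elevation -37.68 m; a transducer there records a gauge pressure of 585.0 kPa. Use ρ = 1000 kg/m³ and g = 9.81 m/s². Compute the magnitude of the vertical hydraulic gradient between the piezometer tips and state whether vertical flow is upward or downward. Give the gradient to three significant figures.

Total head at BH-5: h = 25.43 m (water level in the standpipe).
Pressure head at BH-10: ψ = P/(ρg) = 585.0×1000 / (1000 × 9.81) = 59.63 m.
Total head at BH-10: h = z + ψ = -37.68 + 59.63 = 21.95 m.
Δh = h(BH-5) − h(BH-10) = 25.43 − 21.95 = 3.48 m.
Vertical separation Δz = -6.61 − (-37.68) = 31.07 m.
|i_v| = |Δh| / Δz = 3.48 / 31.07 = 0.112.
Head is higher in the shallow piezometer, so vertical flow is downward (recharge condition).

|i_v| ≈ 0.112; vertical flow is downward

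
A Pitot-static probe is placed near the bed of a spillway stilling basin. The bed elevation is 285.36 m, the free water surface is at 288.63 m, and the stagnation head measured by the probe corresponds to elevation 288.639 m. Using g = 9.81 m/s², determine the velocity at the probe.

Near the bed, under hydrostatic conditions, the piezometric head (z + ψ) equals the free-surface elevation, 288.63 m.
Velocity head = total − piezometric = 288.639 − 288.63 = 0.009 m.
v = √(2g·h_v) = √(2 × 9.81 × 0.009) = 0.420 m/s.

v ≈ 0.420 m/s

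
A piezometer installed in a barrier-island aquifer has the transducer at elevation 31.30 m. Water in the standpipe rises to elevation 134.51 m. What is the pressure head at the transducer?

ψ ≈ 103.21 m

Total head h = 134.51 m (the water-surface elevation in the piezometer).
Pressure head ψ = h − z = 134.51 − 31.30 = 103.21 m.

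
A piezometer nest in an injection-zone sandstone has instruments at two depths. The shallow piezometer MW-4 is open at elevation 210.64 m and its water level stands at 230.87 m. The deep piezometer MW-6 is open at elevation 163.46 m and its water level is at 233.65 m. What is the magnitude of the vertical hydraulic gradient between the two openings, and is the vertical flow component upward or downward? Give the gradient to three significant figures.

Total head at MW-4: h = 230.87 m (water level in the standpipe).
Total head at MW-6: h = 233.65 m.
Δh = h(MW-4) − h(MW-6) = 230.87 − 233.65 = -2.78 m.
Vertical separation Δz = 210.64 − 163.46 = 47.18 m.
|i_v| = |Δh| / Δz = 2.78 / 47.18 = 0.0589.
Head is higher in the deep piezometer, so vertical flow is upward (discharge condition).

|i_v| ≈ 0.0589; vertical flow is upward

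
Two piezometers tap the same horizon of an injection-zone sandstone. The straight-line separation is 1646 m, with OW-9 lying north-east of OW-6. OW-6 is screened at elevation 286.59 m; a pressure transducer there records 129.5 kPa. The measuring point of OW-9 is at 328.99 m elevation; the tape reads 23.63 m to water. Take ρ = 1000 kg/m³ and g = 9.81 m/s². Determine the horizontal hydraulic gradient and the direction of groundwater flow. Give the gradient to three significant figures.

Pressure head at OW-6: ψ = P/(ρg) = 129.5×1000 / (1000 × 9.81) = 13.20 m.
Total head at OW-6: h = z + ψ = 286.59 + 13.20 = 299.79 m.
Total head at OW-9: h = 328.99 − 23.63 = 305.36 m.
Head difference: h(OW-6) − h(OW-9) = 299.79 − 305.36 = -5.57 m.
Hydraulic gradient: i = |Δh| / L = 5.57 / 1646 = 0.00338.
Flow is from higher to lower head: from OW-9 toward OW-6, i.e. toward the south-west.

i ≈ 0.00338; groundwater flows toward the south-west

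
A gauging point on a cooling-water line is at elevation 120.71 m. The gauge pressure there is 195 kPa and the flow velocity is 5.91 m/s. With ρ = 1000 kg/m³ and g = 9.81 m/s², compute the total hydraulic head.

h ≈ 142.37 m

Pressure head ψ = P/(ρg) = 195×1000 / (1000 × 9.81) = 19.88 m.
Velocity head = v²/(2g) = 5.91² / (2 × 9.81) = 1.780 m.
h = z + ψ + v²/(2g) = 120.71 + 19.88 + 1.780 = 142.37 m.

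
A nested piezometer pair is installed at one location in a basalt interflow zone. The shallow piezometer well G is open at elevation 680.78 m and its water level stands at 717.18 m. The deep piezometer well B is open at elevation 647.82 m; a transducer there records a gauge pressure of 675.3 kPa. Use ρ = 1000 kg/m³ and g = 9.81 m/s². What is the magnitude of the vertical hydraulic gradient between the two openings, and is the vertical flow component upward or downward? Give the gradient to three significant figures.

|i_v| ≈ 0.0158; vertical flow is downward

Total head at well G: h = 717.18 m (water level in the standpipe).
Pressure head at well B: ψ = P/(ρg) = 675.3×1000 / (1000 × 9.81) = 68.84 m.
Total head at well B: h = z + ψ = 647.82 + 68.84 = 716.66 m.
Δh = h(well G) − h(well B) = 717.18 − 716.66 = 0.52 m.
Vertical separation Δz = 680.78 − 647.82 = 32.96 m.
|i_v| = |Δh| / Δz = 0.52 / 32.96 = 0.0158.
Head is higher in the shallow piezometer, so vertical flow is downward (recharge condition).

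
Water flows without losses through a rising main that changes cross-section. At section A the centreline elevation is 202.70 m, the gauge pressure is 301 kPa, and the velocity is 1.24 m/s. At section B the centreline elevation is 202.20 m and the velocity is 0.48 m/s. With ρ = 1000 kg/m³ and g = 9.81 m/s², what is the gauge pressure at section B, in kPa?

P₂ ≈ 307 kPa

Pressure head at A: ψ₁ = P₁/(ρg) = 301×1000 / (1000 × 9.81) = 30.68 m.
Velocity heads: v₁²/2g = 1.24²/19.62 = 0.078 m; v₂²/2g = 0.48²/19.62 = 0.012 m.
Total head H = z₁ + ψ₁ + v₁²/2g = 202.70 + 30.68 + 0.078 = 233.46 m.
ψ₂ = H − z₂ − v₂²/2g = 233.46 − 202.20 − 0.012 = 31.25 m.
P₂ = ρgψ₂ = 1000 × 9.81 × 31.25 ≈ 307 kPa.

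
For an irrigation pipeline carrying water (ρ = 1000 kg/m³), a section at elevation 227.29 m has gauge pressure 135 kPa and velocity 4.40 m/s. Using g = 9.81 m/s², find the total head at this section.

Pressure head ψ = P/(ρg) = 135×1000 / (1000 × 9.81) = 13.76 m.
Velocity head = v²/(2g) = 4.40² / (2 × 9.81) = 0.987 m.
h = z + ψ + v²/(2g) = 227.29 + 13.76 + 0.987 = 242.04 m.

h ≈ 242.04 m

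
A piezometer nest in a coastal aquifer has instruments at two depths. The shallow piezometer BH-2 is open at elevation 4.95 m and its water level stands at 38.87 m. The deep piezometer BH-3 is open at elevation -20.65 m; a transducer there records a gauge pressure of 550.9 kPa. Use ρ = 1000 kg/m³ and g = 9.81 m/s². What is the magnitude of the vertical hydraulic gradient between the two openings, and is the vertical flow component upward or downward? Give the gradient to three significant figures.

|i_v| ≈ 0.131; vertical flow is downward

Total head at BH-2: h = 38.87 m (water level in the standpipe).
Pressure head at BH-3: ψ = P/(ρg) = 550.9×1000 / (1000 × 9.81) = 56.16 m.
Total head at BH-3: h = z + ψ = -20.65 + 56.16 = 35.51 m.
Δh = h(BH-2) − h(BH-3) = 38.87 − 35.51 = 3.36 m.
Vertical separation Δz = 4.95 − (-20.65) = 25.60 m.
|i_v| = |Δh| / Δz = 3.36 / 25.60 = 0.131.
Head is higher in the shallow piezometer, so vertical flow is downward (recharge condition).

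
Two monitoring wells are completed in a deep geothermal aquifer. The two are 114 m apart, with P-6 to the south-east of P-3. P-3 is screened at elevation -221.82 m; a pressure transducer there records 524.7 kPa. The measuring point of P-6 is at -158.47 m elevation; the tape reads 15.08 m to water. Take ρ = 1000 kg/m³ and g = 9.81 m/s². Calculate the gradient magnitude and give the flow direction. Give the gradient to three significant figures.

i ≈ 0.0458; groundwater flows toward the south-east

Pressure head at P-3: ψ = P/(ρg) = 524.7×1000 / (1000 × 9.81) = 53.49 m.
Total head at P-3: h = z + ψ = -221.82 + 53.49 = -168.33 m.
Total head at P-6: h = -158.47 − 15.08 = -173.55 m.
Head difference: h(P-3) − h(P-6) = -168.33 − (-173.55) = 5.22 m.
Hydraulic gradient: i = |Δh| / L = 5.22 / 114 = 0.0458.
Flow is from higher to lower head: from P-3 toward P-6, i.e. toward the south-east.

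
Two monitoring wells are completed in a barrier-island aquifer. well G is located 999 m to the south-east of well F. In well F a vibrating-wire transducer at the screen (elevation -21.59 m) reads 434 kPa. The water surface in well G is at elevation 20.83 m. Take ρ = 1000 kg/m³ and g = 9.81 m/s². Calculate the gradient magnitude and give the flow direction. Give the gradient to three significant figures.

Pressure head at well F: ψ = P/(ρg) = 434×1000 / (1000 × 9.81) = 44.24 m.
Total head at well F: h = z + ψ = -21.59 + 44.24 = 22.65 m.
Total head at well G: h = 20.83 m (water level in the piezometer is the total head).
Head difference: h(well F) − h(well G) = 22.65 − 20.83 = 1.82 m.
Hydraulic gradient: i = |Δh| / L = 1.82 / 999 = 0.00182.
Flow is from higher to lower head: from well F toward well G, i.e. toward the south-east.

i ≈ 0.00182; groundwater flows toward the south-east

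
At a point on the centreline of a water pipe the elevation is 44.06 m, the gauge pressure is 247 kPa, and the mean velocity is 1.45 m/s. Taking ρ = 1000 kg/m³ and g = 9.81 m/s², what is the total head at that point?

Pressure head ψ = P/(ρg) = 247×1000 / (1000 × 9.81) = 25.18 m.
Velocity head = v²/(2g) = 1.45² / (2 × 9.81) = 0.107 m.
h = z + ψ + v²/(2g) = 44.06 + 25.18 + 0.107 = 69.35 m.

h ≈ 69.35 m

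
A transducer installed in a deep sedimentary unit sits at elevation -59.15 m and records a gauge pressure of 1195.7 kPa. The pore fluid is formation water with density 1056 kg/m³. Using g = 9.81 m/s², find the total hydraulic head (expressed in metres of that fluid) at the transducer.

h ≈ 56.27 m

ψ = P/(ρg) = 1195.7×1000 / (1056 × 9.81) = 115.42 m.
h = z + ψ = -59.15 + 115.42 = 56.27 m.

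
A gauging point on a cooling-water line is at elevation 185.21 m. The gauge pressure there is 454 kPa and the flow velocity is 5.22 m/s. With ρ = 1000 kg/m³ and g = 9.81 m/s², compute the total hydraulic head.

h ≈ 232.88 m

Pressure head ψ = P/(ρg) = 454×1000 / (1000 × 9.81) = 46.28 m.
Velocity head = v²/(2g) = 5.22² / (2 × 9.81) = 1.389 m.
h = z + ψ + v²/(2g) = 185.21 + 46.28 + 1.389 = 232.88 m.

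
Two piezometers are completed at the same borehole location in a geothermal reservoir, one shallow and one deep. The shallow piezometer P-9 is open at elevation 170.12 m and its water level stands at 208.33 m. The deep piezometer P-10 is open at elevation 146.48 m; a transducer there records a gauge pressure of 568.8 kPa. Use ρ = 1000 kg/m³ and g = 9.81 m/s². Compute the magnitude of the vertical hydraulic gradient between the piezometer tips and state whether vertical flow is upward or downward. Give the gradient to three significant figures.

|i_v| ≈ 0.164; vertical flow is downward

Total head at P-9: h = 208.33 m (water level in the standpipe).
Pressure head at P-10: ψ = P/(ρg) = 568.8×1000 / (1000 × 9.81) = 57.98 m.
Total head at P-10: h = z + ψ = 146.48 + 57.98 = 204.46 m.
Δh = h(P-9) − h(P-10) = 208.33 − 204.46 = 3.87 m.
Vertical separation Δz = 170.12 − 146.48 = 23.64 m.
|i_v| = |Δh| / Δz = 3.87 / 23.64 = 0.164.
Head is higher in the shallow piezometer, so vertical flow is downward (recharge condition).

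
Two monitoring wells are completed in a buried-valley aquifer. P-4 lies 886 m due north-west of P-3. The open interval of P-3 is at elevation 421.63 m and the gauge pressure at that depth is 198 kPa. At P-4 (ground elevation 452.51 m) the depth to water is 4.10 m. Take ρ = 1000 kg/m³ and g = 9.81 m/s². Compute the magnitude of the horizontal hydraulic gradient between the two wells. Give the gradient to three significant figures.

i ≈ 0.00745

Pressure head at P-3: ψ = P/(ρg) = 198×1000 / (1000 × 9.81) = 20.18 m.
Total head at P-3: h = z + ψ = 421.63 + 20.18 = 441.81 m.
Total head at P-4: h = 452.51 − 4.10 = 448.41 m.
Head difference: h(P-3) − h(P-4) = 441.81 − 448.41 = -6.60 m.
Hydraulic gradient: i = |Δh| / L = 6.60 / 886 = 0.00745.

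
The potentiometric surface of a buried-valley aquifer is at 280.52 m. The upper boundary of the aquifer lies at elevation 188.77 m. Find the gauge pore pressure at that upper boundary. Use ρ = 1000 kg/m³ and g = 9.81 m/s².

P ≈ 900 kPa

Pressure head at the aquifer top: ψ = h − z = 280.52 − 188.77 = 91.75 m.
P = ρgψ = 1000 × 9.81 × 91.75 = 900067 Pa ≈ 900 kPa.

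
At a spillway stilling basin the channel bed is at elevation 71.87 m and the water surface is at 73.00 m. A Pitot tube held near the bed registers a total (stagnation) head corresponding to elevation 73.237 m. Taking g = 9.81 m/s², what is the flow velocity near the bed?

v ≈ 2.16 m/s

Near the bed, under hydrostatic conditions, the piezometric head (z + ψ) equals the free-surface elevation, 73.00 m.
Velocity head = total − piezometric = 73.237 − 73.00 = 0.237 m.
v = √(2g·h_v) = √(2 × 9.81 × 0.237) = 2.16 m/s.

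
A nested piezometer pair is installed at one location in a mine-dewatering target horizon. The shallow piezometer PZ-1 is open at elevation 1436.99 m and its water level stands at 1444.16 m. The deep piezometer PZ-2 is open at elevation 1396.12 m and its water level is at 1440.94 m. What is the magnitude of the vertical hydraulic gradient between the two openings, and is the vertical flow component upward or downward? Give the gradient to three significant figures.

|i_v| ≈ 0.0788; vertical flow is downward

Total head at PZ-1: h = 1444.16 m (water level in the standpipe).
Total head at PZ-2: h = 1440.94 m.
Δh = h(PZ-1) − h(PZ-2) = 1444.16 − 1440.94 = 3.22 m.
Vertical separation Δz = 1436.99 − 1396.12 = 40.87 m.
|i_v| = |Δh| / Δz = 3.22 / 40.87 = 0.0788.
Head is higher in the shallow piezometer, so vertical flow is downward (recharge condition).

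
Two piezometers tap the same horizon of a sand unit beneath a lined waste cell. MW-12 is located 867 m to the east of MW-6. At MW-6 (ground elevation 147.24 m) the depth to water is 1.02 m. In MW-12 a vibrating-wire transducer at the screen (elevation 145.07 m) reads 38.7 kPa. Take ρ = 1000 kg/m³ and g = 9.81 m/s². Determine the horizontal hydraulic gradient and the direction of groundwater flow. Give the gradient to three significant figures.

i ≈ 0.00322; groundwater flows toward the west

Total head at MW-6: h = 147.24 − 1.02 = 146.22 m.
Pressure head at MW-12: ψ = P/(ρg) = 38.7×1000 / (1000 × 9.81) = 3.94 m.
Total head at MW-12: h = z + ψ = 145.07 + 3.94 = 149.01 m.
Head difference: h(MW-6) − h(MW-12) = 146.22 − 149.01 = -2.79 m.
Hydraulic gradient: i = |Δh| / L = 2.79 / 867 = 0.00322.
Flow is from higher to lower head: from MW-12 toward MW-6, i.e. toward the west.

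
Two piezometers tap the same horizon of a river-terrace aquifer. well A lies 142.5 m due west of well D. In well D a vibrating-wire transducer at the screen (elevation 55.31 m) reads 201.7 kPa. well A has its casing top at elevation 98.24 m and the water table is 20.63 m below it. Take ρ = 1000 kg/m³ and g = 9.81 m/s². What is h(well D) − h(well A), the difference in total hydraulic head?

Pressure head at well D: ψ = P/(ρg) = 201.7×1000 / (1000 × 9.81) = 20.56 m.
Total head at well D: h = z + ψ = 55.31 + 20.56 = 75.87 m.
Total head at well A: h = 98.24 − 20.63 = 77.61 m.
Head difference: h(well D) − h(well A) = 75.87 − 77.61 = -1.74 m.

Δh ≈ -1.74 m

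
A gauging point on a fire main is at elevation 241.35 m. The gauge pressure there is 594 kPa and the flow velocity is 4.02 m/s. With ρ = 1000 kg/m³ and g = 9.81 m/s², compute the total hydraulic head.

h ≈ 302.72 m

Pressure head ψ = P/(ρg) = 594×1000 / (1000 × 9.81) = 60.55 m.
Velocity head = v²/(2g) = 4.02² / (2 × 9.81) = 0.824 m.
h = z + ψ + v²/(2g) = 241.35 + 60.55 + 0.824 = 302.72 m.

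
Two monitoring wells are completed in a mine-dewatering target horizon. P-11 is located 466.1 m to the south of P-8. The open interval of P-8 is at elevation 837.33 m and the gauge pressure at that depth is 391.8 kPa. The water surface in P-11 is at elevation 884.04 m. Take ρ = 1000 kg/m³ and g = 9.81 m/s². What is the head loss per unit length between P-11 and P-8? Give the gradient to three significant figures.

i ≈ 0.0145 m/m

Pressure head at P-8: ψ = P/(ρg) = 391.8×1000 / (1000 × 9.81) = 39.94 m.
Total head at P-8: h = z + ψ = 837.33 + 39.94 = 877.27 m.
Total head at P-11: h = 884.04 m (water level in the piezometer is the total head).
Head difference: h(P-8) − h(P-11) = 877.27 − 884.04 = -6.77 m.
Hydraulic gradient: i = |Δh| / L = 6.77 / 466.1 = 0.0145.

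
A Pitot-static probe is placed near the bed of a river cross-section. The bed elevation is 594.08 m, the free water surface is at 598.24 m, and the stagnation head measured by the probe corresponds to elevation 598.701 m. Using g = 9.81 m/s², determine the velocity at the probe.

v ≈ 3.01 m/s

Near the bed, under hydrostatic conditions, the piezometric head (z + ψ) equals the free-surface elevation, 598.24 m.
Velocity head = total − piezometric = 598.701 − 598.24 = 0.461 m.
v = √(2g·h_v) = √(2 × 9.81 × 0.461) = 3.01 m/s.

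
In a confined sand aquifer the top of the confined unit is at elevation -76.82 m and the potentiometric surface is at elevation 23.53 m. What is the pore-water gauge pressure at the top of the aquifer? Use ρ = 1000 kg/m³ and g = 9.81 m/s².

Pressure head at the aquifer top: ψ = h − z = 23.53 − (-76.82) = 100.35 m.
P = ρgψ = 1000 × 9.81 × 100.35 = 984434 Pa ≈ 984 kPa.

P ≈ 984 kPa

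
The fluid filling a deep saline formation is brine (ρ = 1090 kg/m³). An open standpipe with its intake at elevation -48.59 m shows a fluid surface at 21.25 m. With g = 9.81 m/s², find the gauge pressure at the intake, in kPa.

Pressure head ψ = h − z = 21.25 − (-48.59) = 69.84 m.
P = ρgψ = 1090 × 9.81 × 69.84 = 746792 Pa ≈ 747 kPa.

P ≈ 747 kPa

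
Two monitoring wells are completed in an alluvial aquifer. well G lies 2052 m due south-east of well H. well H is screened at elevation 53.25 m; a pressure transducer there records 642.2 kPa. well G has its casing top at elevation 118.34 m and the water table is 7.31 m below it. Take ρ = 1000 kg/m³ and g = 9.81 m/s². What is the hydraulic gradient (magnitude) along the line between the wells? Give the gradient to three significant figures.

Pressure head at well H: ψ = P/(ρg) = 642.2×1000 / (1000 × 9.81) = 65.46 m.
Total head at well H: h = z + ψ = 53.25 + 65.46 = 118.71 m.
Total head at well G: h = 118.34 − 7.31 = 111.03 m.
Head difference: h(well H) − h(well G) = 118.71 − 111.03 = 7.68 m.
Hydraulic gradient: i = |Δh| / L = 7.68 / 2052 = 0.00374.

i ≈ 0.00374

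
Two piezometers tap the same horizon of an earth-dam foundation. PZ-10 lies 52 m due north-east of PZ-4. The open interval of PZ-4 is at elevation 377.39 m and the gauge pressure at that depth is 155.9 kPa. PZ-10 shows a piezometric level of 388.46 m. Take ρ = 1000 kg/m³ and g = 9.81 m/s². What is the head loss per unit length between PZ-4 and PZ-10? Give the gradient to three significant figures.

Pressure head at PZ-4: ψ = P/(ρg) = 155.9×1000 / (1000 × 9.81) = 15.89 m.
Total head at PZ-4: h = z + ψ = 377.39 + 15.89 = 393.28 m.
Total head at PZ-10: h = 388.46 m (water level in the piezometer is the total head).
Head difference: h(PZ-4) − h(PZ-10) = 393.28 − 388.46 = 4.82 m.
Hydraulic gradient: i = |Δh| / L = 4.82 / 52 = 0.0927.

i ≈ 0.0927 m/m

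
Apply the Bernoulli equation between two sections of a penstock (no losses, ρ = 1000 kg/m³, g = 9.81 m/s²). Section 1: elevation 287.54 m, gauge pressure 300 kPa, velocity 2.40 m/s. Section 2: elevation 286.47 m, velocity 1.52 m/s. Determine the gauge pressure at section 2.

Pressure head at 1: ψ₁ = P₁/(ρg) = 300×1000 / (1000 × 9.81) = 30.58 m.
Velocity heads: v₁²/2g = 2.40²/19.62 = 0.294 m; v₂²/2g = 1.52²/19.62 = 0.118 m.
Total head H = z₁ + ψ₁ + v₁²/2g = 287.54 + 30.58 + 0.294 = 318.41 m.
ψ₂ = H − z₂ − v₂²/2g = 318.41 − 286.47 − 0.118 = 31.82 m.
P₂ = ρgψ₂ = 1000 × 9.81 × 31.82 ≈ 312 kPa.

P₂ ≈ 312 kPa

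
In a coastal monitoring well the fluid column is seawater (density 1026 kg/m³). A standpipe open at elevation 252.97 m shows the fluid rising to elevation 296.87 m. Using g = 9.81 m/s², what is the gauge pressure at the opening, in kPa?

P ≈ 442 kPa

Pressure head ψ = h − z = 296.87 − 252.97 = 43.90 m.
P = ρgψ = 1026 × 9.81 × 43.90 = 441856 Pa ≈ 442 kPa.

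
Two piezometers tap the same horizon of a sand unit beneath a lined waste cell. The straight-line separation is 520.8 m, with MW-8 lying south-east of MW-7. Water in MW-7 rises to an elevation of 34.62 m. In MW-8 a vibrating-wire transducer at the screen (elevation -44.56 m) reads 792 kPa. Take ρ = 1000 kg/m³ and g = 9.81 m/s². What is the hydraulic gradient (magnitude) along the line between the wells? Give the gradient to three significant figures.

i ≈ 0.00298

Total head at MW-7: h = 34.62 m (water level in the piezometer is the total head).
Pressure head at MW-8: ψ = P/(ρg) = 792×1000 / (1000 × 9.81) = 80.73 m.
Total head at MW-8: h = z + ψ = -44.56 + 80.73 = 36.17 m.
Head difference: h(MW-7) − h(MW-8) = 34.62 − 36.17 = -1.55 m.
Hydraulic gradient: i = |Δh| / L = 1.55 / 520.8 = 0.00298.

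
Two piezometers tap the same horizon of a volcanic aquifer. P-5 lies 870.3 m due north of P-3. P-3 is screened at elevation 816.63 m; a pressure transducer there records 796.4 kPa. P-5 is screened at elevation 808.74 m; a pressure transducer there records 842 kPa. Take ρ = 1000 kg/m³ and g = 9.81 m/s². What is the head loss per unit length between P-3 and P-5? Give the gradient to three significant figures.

Pressure head at P-3: ψ = P/(ρg) = 796.4×1000 / (1000 × 9.81) = 81.18 m.
Total head at P-3: h = z + ψ = 816.63 + 81.18 = 897.81 m.
Pressure head at P-5: ψ = P/(ρg) = 842×1000 / (1000 × 9.81) = 85.83 m.
Total head at P-5: h = z + ψ = 808.74 + 85.83 = 894.57 m.
Head difference: h(P-3) − h(P-5) = 897.81 − 894.57 = 3.24 m.
Hydraulic gradient: i = |Δh| / L = 3.24 / 870.3 = 0.00372.

i ≈ 0.00372 m/m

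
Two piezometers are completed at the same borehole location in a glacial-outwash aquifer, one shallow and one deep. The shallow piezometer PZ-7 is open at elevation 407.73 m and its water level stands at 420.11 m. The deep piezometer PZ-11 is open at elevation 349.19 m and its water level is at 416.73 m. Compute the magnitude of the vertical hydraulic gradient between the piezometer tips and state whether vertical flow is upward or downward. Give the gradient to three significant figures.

|i_v| ≈ 0.0577; vertical flow is downward

Total head at PZ-7: h = 420.11 m (water level in the standpipe).
Total head at PZ-11: h = 416.73 m.
Δh = h(PZ-7) − h(PZ-11) = 420.11 − 416.73 = 3.38 m.
Vertical separation Δz = 407.73 − 349.19 = 58.54 m.
|i_v| = |Δh| / Δz = 3.38 / 58.54 = 0.0577.
Head is higher in the shallow piezometer, so vertical flow is downward (recharge condition).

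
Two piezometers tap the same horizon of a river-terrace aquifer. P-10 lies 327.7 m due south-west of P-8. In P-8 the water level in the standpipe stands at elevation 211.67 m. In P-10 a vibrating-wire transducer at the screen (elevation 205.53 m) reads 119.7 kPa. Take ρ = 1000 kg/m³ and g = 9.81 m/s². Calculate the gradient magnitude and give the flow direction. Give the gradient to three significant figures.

Total head at P-8: h = 211.67 m (water level in the piezometer is the total head).
Pressure head at P-10: ψ = P/(ρg) = 119.7×1000 / (1000 × 9.81) = 12.20 m.
Total head at P-10: h = z + ψ = 205.53 + 12.20 = 217.73 m.
Head difference: h(P-8) − h(P-10) = 211.67 − 217.73 = -6.06 m.
Hydraulic gradient: i = |Δh| / L = 6.06 / 327.7 = 0.0185.
Flow is from higher to lower head: from P-10 toward P-8, i.e. toward the north-east.

i ≈ 0.0185; groundwater flows toward the north-east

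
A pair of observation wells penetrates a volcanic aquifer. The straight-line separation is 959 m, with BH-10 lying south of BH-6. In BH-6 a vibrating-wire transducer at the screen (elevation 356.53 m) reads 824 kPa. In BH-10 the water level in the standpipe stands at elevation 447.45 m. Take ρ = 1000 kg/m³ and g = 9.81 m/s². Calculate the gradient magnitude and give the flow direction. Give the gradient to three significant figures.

i ≈ 0.00722; groundwater flows toward the north

Pressure head at BH-6: ψ = P/(ρg) = 824×1000 / (1000 × 9.81) = 84.00 m.
Total head at BH-6: h = z + ψ = 356.53 + 84.00 = 440.53 m.
Total head at BH-10: h = 447.45 m (water level in the piezometer is the total head).
Head difference: h(BH-6) − h(BH-10) = 440.53 − 447.45 = -6.92 m.
Hydraulic gradient: i = |Δh| / L = 6.92 / 959 = 0.00722.
Flow is from higher to lower head: from BH-10 toward BH-6, i.e. toward the north.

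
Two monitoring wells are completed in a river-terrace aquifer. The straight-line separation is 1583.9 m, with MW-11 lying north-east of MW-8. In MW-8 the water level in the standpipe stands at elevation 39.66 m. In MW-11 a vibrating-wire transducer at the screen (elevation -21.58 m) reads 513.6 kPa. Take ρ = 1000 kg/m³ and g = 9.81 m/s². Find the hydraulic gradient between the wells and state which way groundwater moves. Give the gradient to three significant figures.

Total head at MW-8: h = 39.66 m (water level in the piezometer is the total head).
Pressure head at MW-11: ψ = P/(ρg) = 513.6×1000 / (1000 × 9.81) = 52.35 m.
Total head at MW-11: h = z + ψ = -21.58 + 52.35 = 30.77 m.
Head difference: h(MW-8) − h(MW-11) = 39.66 − 30.77 = 8.89 m.
Hydraulic gradient: i = |Δh| / L = 8.89 / 1583.9 = 0.00561.
Flow is from higher to lower head: from MW-8 toward MW-11, i.e. toward the north-east.

i ≈ 0.00561; groundwater flows toward the north-east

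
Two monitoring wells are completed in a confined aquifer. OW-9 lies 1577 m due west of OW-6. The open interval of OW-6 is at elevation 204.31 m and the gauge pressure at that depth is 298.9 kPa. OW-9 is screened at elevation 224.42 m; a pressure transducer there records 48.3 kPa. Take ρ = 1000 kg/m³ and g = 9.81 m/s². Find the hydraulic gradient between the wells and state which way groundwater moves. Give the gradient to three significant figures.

i ≈ 0.00345; groundwater flows toward the west

Pressure head at OW-6: ψ = P/(ρg) = 298.9×1000 / (1000 × 9.81) = 30.47 m.
Total head at OW-6: h = z + ψ = 204.31 + 30.47 = 234.78 m.
Pressure head at OW-9: ψ = P/(ρg) = 48.3×1000 / (1000 × 9.81) = 4.92 m.
Total head at OW-9: h = z + ψ = 224.42 + 4.92 = 229.34 m.
Head difference: h(OW-6) − h(OW-9) = 234.78 − 229.34 = 5.44 m.
Hydraulic gradient: i = |Δh| / L = 5.44 / 1577 = 0.00345.
Flow is from higher to lower head: from OW-6 toward OW-9, i.e. toward the west.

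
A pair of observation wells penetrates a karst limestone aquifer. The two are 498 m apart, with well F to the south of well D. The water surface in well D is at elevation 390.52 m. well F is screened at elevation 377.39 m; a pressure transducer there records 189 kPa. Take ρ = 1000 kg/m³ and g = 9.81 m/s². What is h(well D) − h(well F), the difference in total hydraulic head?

Δh ≈ -6.14 m

Total head at well D: h = 390.52 m (water level in the piezometer is the total head).
Pressure head at well F: ψ = P/(ρg) = 189×1000 / (1000 × 9.81) = 19.27 m.
Total head at well F: h = z + ψ = 377.39 + 19.27 = 396.66 m.
Head difference: h(well D) − h(well F) = 390.52 − 396.66 = -6.14 m.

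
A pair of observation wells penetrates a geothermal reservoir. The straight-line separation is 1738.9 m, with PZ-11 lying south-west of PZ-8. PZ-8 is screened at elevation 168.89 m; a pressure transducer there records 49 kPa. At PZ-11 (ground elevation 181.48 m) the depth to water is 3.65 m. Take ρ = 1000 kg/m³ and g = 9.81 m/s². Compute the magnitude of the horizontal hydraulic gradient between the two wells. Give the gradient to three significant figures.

Pressure head at PZ-8: ψ = P/(ρg) = 49×1000 / (1000 × 9.81) = 4.99 m.
Total head at PZ-8: h = z + ψ = 168.89 + 4.99 = 173.88 m.
Total head at PZ-11: h = 181.48 − 3.65 = 177.83 m.
Head difference: h(PZ-8) − h(PZ-11) = 173.88 − 177.83 = -3.95 m.
Hydraulic gradient: i = |Δh| / L = 3.95 / 1738.9 = 0.00227.

i ≈ 0.00227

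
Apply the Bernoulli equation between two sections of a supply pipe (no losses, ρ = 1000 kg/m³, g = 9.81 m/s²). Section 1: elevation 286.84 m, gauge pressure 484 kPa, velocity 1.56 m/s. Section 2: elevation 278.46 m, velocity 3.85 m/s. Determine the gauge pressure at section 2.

P₂ ≈ 560 kPa

Pressure head at 1: ψ₁ = P₁/(ρg) = 484×1000 / (1000 × 9.81) = 49.34 m.
Velocity heads: v₁²/2g = 1.56²/19.62 = 0.124 m; v₂²/2g = 3.85²/19.62 = 0.755 m.
Total head H = z₁ + ψ₁ + v₁²/2g = 286.84 + 49.34 + 0.124 = 336.30 m.
ψ₂ = H − z₂ − v₂²/2g = 336.30 − 278.46 − 0.755 = 57.09 m.
P₂ = ρgψ₂ = 1000 × 9.81 × 57.09 ≈ 560 kPa.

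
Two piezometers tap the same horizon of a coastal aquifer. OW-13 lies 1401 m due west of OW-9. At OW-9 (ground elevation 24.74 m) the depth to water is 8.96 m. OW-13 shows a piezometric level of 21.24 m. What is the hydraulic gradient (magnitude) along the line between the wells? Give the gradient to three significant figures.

Total head at OW-9: h = 24.74 − 8.96 = 15.78 m.
Total head at OW-13: h = 21.24 m (water level in the piezometer is the total head).
Head difference: h(OW-9) − h(OW-13) = 15.78 − 21.24 = -5.46 m.
Hydraulic gradient: i = |Δh| / L = 5.46 / 1401 = 0.00390.

i ≈ 0.00390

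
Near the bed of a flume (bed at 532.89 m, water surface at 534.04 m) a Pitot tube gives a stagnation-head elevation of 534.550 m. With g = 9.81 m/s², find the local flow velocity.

v ≈ 3.16 m/s

Near the bed, under hydrostatic conditions, the piezometric head (z + ψ) equals the free-surface elevation, 534.04 m.
Velocity head = total − piezometric = 534.550 − 534.04 = 0.510 m.
v = √(2g·h_v) = √(2 × 9.81 × 0.510) = 3.16 m/s.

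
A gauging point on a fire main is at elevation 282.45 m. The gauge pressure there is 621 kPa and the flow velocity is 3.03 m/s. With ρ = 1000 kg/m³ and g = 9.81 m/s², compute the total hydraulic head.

Pressure head ψ = P/(ρg) = 621×1000 / (1000 × 9.81) = 63.30 m.
Velocity head = v²/(2g) = 3.03² / (2 × 9.81) = 0.468 m.
h = z + ψ + v²/(2g) = 282.45 + 63.30 + 0.468 = 346.22 m.

h ≈ 346.22 m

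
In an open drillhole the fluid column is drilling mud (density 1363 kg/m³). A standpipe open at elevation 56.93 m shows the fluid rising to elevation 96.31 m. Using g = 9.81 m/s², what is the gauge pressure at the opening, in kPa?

Pressure head ψ = h − z = 96.31 − 56.93 = 39.38 m.
P = ρgψ = 1363 × 9.81 × 39.38 = 526551 Pa ≈ 527 kPa.

P ≈ 527 kPa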